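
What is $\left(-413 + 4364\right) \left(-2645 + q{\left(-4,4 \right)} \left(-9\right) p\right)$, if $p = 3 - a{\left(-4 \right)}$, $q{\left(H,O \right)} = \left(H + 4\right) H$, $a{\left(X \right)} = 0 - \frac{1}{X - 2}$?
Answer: $-10450395$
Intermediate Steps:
$a{\left(X \right)} = - \frac{1}{-2 + X}$ ($a{\left(X \right)} = 0 - \frac{1}{-2 + X} = - \frac{1}{-2 + X}$)
$q{\left(H,O \right)} = H \left(4 + H\right)$ ($q{\left(H,O \right)} = \left(4 + H\right) H = H \left(4 + H\right)$)
$p = \frac{17}{6}$ ($p = 3 - - \frac{1}{-2 - 4} = 3 - - \frac{1}{-6} = 3 - \left(-1\right) \left(- \frac{1}{6}\right) = 3 - \frac{1}{6} = \frac{17}{6} \approx 2.8333$)
$\left(-413 + 4364\right) \left(-2645 + q{\left(-4,4 \right)} \left(-9\right) p\right) = \left(-413 + 4364\right) \left(-2645 + - 4 \left(4 - 4\right) \left(-9\right) \frac{17}{6}\right) = 3951 \left(-2645 + \left(-4\right) 0 \left(-9\right) \frac{17}{6}\right) = 3951 \left(-2645 + 0 \left(-9\right) \frac{17}{6}\right) = 3951 \left(-2645 + 0 \cdot \frac{17}{6}\right) = 3951 \left(-2645 + 0\right) = 3951 \left(-2645\right) = -10450395$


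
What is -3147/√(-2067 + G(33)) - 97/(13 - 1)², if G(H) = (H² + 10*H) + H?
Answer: -97/144 + 1049*I*√615/205 ≈ -0.67361 + 126.9*I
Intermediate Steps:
G(H) = H² + 11*H
-3147/√(-2067 + G(33)) - 97/(13 - 1)² = -3147/√(-2067 + 33*(11 + 33)) - 97/(13 - 1)² = -3147/√(-2067 + 33*44) - 97/(12²) = -3147/√(-2067 + 1452) - 97/144 = -3147*(-I*√615/615) - 97*1/144 = -3147*(-I*√615/615) - 97/144 = -(-1049)*I*√615/205 - 97/144 = 1049*I*√615/205 - 97/144 = -97/144 + 1049*I*√615/205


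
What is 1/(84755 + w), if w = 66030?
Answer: 1/150785 ≈ 6.6320e-6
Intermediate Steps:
1/(84755 + w) = 1/(84755 + 66030) = 1/150785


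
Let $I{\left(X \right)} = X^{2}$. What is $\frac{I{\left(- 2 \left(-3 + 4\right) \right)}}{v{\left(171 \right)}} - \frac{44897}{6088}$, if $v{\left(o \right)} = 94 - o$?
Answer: $- \frac{3481421}{468776} \approx -7.4266$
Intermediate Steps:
$\frac{I{\left(- 2 \left(-3 + 4\right) \right)}}{v{\left(171 \right)}} - \frac{44897}{6088} = \frac{\left(- 2 \left(-3 + 4\right)\right)^{2}}{94 - 171} - \frac{44897}{6088} = \frac{\left(\left(-2\right) 1\right)^{2}}{94 - 171} - \frac{44897}{6088} = \frac{\left(-2\right)^{2}}{-77} - \frac{44897}{6088} = 4 \left(- \frac{1}{77}\right) - \frac{44897}{6088} = - \frac{4}{77} - \frac{44897}{6088} = - \frac{3481421}{468776}$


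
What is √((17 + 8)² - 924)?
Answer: I*√299 ≈ 17.292*I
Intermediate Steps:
√((17 + 8)² - 924) = √(25² - 924) = √(625 - 924) = √(-299) = I*√299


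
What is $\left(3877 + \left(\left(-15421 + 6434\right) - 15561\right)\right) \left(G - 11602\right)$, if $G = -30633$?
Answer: $873039685$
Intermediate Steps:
$\left(3877 + \left(\left(-15421 + 6434\right) - 15561\right)\right) \left(G - 11602\right) = \left(3877 + \left(\left(-15421 + 6434\right) - 15561\right)\right) \left(-30633 - 11602\right) = \left(3877 - 24548\right) \left(-42235\right) = \left(-20671\right) \left(-42235\right) = 873039685$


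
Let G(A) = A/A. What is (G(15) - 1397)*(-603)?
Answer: 841788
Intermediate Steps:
G(A) = 1
(G(15) - 1397)*(-603) = (1 - 1397)*(-603) = -1396*(-603) = 841788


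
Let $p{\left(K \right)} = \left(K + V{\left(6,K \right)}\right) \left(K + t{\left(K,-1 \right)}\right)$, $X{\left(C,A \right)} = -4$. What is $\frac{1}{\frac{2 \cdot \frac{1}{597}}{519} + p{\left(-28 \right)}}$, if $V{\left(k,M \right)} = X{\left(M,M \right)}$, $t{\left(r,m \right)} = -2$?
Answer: $\frac{309843}{297449282} \approx 0.0010417$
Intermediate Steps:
$V{\left(k,M \right)} = -4$
$p{\left(K \right)} = \left(-4 + K\right) \left(-2 + K\right)$ ($p{\left(K \right)} = \left(K - 4\right) \left(K - 2\right) = \left(-4 + K\right) \left(-2 + K\right)$)
$\frac{1}{\frac{2 \cdot \frac{1}{597}}{519} + p{\left(-28 \right)}} = \frac{1}{\frac{2 \cdot \frac{1}{597}}{519} + \left(8 + \left(-28\right)^{2} - -168\right)} = \frac{1}{2 \cdot \frac{1}{597} \cdot \frac{1}{519} + \left(8 + 784 + 168\right)} = \frac{1}{\frac{2}{597} \cdot \frac{1}{519} + 960} = \frac{1}{\frac{2}{309843} + 960} = \frac{1}{\frac{297449282}{309843}} = \frac{309843}{297449282}$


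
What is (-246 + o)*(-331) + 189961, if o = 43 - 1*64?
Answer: 278338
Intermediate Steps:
o = -21 (o = 43 - 64 = -21)
(-246 + o)*(-331) + 189961 = (-246 - 21)*(-331) + 189961 = -267*(-331) + 189961 = 88377 + 189961 = 278338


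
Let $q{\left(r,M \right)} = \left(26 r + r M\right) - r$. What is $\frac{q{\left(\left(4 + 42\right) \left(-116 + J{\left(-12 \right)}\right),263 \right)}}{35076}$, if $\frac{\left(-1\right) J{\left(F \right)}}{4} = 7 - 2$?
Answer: $- \frac{150144}{2923} \approx -51.366$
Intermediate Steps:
$J{\left(F \right)} = -20$ ($J{\left(F \right)} = - 4 \left(7 - 2\right) = \left(-4\right) 5 = -20$)
$q{\left(r,M \right)} = 25 r + M r$ ($q{\left(r,M \right)} = \left(26 r + M r\right) - r = 25 r + M r$)
$\frac{q{\left(\left(4 + 42\right) \left(-116 + J{\left(-12 \right)}\right),263 \right)}}{35076} = \frac{\left(4 + 42\right) \left(-116 - 20\right) \left(25 + 263\right)}{35076} = 46 \left(-136\right) 288 \cdot \frac{1}{35076} = \left(-6256\right) 288 \cdot \frac{1}{35076} = \left(-1801728\right) \frac{1}{35076} = - \frac{150144}{2923}$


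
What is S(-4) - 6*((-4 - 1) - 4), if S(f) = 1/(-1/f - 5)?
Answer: 1022/19 ≈ 53.789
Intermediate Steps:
S(f) = 1/(-5 - 1/f)
S(-4) - 6*((-4 - 1) - 4) = -1*(-4)/(1 + 5*(-4)) - 6*((-4 - 1) - 4) = -1*(-4)/(1 - 20) - 6*(-5 - 4) = -1*(-4)/(-19) - 6*(-9) = -1*(-4)*(-1/19) + 54 = -4/19 + 54 = 1022/19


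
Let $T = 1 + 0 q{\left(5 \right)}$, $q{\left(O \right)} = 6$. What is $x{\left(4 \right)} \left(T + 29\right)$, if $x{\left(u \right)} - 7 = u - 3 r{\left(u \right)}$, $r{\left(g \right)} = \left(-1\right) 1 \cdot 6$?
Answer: $870$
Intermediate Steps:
$r{\left(g \right)} = -6$ ($r{\left(g \right)} = \left(-1\right) 6 = -6$)
$x{\left(u \right)} = 25 + u$ ($x{\left(u \right)} = 7 + \left(u - -18\right) = 7 + \left(u + 18\right) = 7 + \left(18 + u\right) = 25 + u$)
$T = 1$ ($T = 1 + 0 \cdot 6 = 1 + 0 = 1$)
$x{\left(4 \right)} \left(T + 29\right) = \left(25 + 4\right) \left(1 + 29\right) = 29 \cdot 30 = 870$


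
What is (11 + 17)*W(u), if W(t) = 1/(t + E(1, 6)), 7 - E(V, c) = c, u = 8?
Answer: 28/9 ≈ 3.1111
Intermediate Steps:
E(V, c) = 7 - c
W(t) = 1/(1 + t) (W(t) = 1/(t + (7 - 1*6)) = 1/(t + (7 - 6)) = 1/(t + 1) = 1/(1 + t))
(11 + 17)*W(u) = (11 + 17)/(1 + 8) = 28/9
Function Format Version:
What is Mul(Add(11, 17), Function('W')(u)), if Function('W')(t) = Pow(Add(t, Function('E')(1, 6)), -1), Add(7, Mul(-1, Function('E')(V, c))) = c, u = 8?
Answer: Rational(28, 9) ≈ 3.1111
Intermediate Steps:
Function('E')(V, c) = Add(7, Mul(-1, c))
Function('W')(t) = Pow(Add(1, t), -1) (Function('W')(t) = Pow(Add(t, Add(7, Mul(-1, 6))), -1) = Pow(Add(t, Add(7, -6)), -1) = Pow(Add(t, 1), -1) = Pow(Add(1, t), -1))
Mul(Add(11, 17), Function('W')(u)) = Mul(Add(11, 17), Pow(Add(1, 8), -1)) = Mul(28, Pow(9, -1)) = Mul(28, Rational(1, 9)) = Rational(28, 9)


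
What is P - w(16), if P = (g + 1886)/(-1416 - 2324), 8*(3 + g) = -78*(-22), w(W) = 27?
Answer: -41231/1496 ≈ -27.561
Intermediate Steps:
g = 423/2 (g = -3 + (-78*(-22))/8 = -3 + (1/8)*1716 = -3 + 429/2 = 423/2 ≈ 211.50)
P = -839/1496 (P = (423/2 + 1886)/(-1416 - 2324) = (4195/2)/(-3740) = (4195/2)*(-1/3740) = -839/1496 ≈ -0.56083)
P - w(16) = -839/1496 - 1*27 = -839/1496 - 27 = -41231/1496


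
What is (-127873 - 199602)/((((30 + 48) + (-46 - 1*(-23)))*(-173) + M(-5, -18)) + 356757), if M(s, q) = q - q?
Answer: -327475/347242 ≈ -0.94307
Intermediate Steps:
M(s, q) = 0
(-127873 - 199602)/((((30 + 48) + (-46 - 1*(-23)))*(-173) + M(-5, -18)) + 356757) = (-127873 - 199602)/((((30 + 48) + (-46 - 1*(-23)))*(-173) + 0) + 356757) = -327475/(((78 + (-46 + 23))*(-173) + 0) + 356757) = -327475/(((78 - 23)*(-173) + 0) + 356757) = -327475/((55*(-173) + 0) + 356757) = -327475/((-9515 + 0) + 356757) = -327475/(-9515 + 356757) = -327475/347242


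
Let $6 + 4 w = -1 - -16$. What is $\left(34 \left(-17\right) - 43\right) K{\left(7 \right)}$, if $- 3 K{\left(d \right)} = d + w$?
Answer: $\frac{7659}{4} \approx 1914.8$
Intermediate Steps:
$w = \frac{9}{4}$ ($w = - \frac{3}{2} + \frac{-1 - -16}{4} = - \frac{3}{2} + \frac{-1 + 16}{4} = - \frac{3}{2} + \frac{1}{4} \cdot 15 = - \frac{3}{2} + \frac{15}{4} = \frac{9}{4} \approx 2.25$)
$K{\left(d \right)} = - \frac{3}{4} - \frac{d}{3}$ ($K{\left(d \right)} = - \frac{d + \frac{9}{4}}{3} = - \frac{\frac{9}{4} + d}{3} = - \frac{3}{4} - \frac{d}{3}$)
$\left(34 \left(-17\right) - 43\right) K{\left(7 \right)} = \left(34 \left(-17\right) - 43\right) \left(- \frac{3}{4} - \frac{7}{3}\right) = \left(-578 - 43\right) \left(- \frac{3}{4} - \frac{7}{3}\right) = \left(-621\right) \left(- \frac{37}{12}\right) = \frac{7659}{4}$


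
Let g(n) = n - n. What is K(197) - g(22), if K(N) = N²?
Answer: 38809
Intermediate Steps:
g(n) = 0
K(197) - g(22) = 197² - 1*0 = 38809 + 0 = 38809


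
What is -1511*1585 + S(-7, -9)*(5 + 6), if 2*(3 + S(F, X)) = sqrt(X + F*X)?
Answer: -2394968 + 33*sqrt(6)/2 ≈ -2.3949e+6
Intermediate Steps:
S(F, X) = -3 + sqrt(X + F*X)/2
-1511*1585 + S(-7, -9)*(5 + 6) = -1511*1585 + (-3 + sqrt(-9*(1 - 7))/2)*(5 + 6) = -2394935 + (-3 + sqrt(-9*(-6))/2)*11 = -2394935 + (-3 + sqrt(54)/2)*11 = -2394935 + (-3 + (3*sqrt(6))/2)*11 = -2394935 + (-3 + 3*sqrt(6)/2)*11 = -2394935 + (-33 + 33*sqrt(6)/2) = -2394968 + 33*sqrt(6)/2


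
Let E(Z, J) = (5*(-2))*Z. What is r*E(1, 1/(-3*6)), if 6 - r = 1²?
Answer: -50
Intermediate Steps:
r = 5 (r = 6 - 1*1² = 6 - 1*1 = 6 - 1 = 5)
E(Z, J) = -10*Z
r*E(1, 1/(-3*6)) = 5*(-10*1) = 5*(-10) = -50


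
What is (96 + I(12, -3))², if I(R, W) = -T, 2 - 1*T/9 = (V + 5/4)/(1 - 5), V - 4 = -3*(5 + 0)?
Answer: 2556801/256 ≈ 9987.5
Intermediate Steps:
V = -11 (V = 4 - 3*(5 + 0) = 4 - 3*5 = 4 - 15 = -11)
T = -63/16 (T = 18 - 9*(-11 + 5/4)/(1 - 5) = 18 - 9*(-11 + 5*(¼))/(-4) = 18 - 9*(-11 + 5/4)*(-1)/4 = 18 - (-351)*(-1)/(4*4) = 18 - 9*39/16 = 18 - 351/16 = -63/16 ≈ -3.9375)
I(R, W) = 63/16 (I(R, W) = -1*(-63/16) = 63/16)
(96 + I(12, -3))² = (96 + 63/16)² = (1599/16)² = 2556801/256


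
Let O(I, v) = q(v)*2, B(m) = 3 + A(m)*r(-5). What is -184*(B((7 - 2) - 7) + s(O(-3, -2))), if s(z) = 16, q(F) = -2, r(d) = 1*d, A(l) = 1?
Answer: -2576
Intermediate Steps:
r(d) = d
B(m) = -2 (B(m) = 3 + 1*(-5) = 3 - 5 = -2)
O(I, v) = -4 (O(I, v) = -2*2 = -4)
-184*(B((7 - 2) - 7) + s(O(-3, -2))) = -184*(-2 + 16) = -184*14 = -2576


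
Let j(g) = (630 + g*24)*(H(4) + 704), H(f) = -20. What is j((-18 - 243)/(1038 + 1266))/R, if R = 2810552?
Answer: 3432483/22484416 ≈ 0.15266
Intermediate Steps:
j(g) = 430920 + 16416*g (j(g) = (630 + g*24)*(-20 + 704) = (630 + 24*g)*684 = 430920 + 16416*g)
j((-18 - 243)/(1038 + 1266))/R = (430920 + 16416*((-18 - 243)/(1038 + 1266)))/2810552 = (430920 + 16416*(-261/2304))*(1/2810552) = (430920 + 16416*(-261*1/2304))*(1/2810552) = (430920 + 16416*(-29/256))*(1/2810552) = (430920 - 14877/8)*(1/2810552) = (3432483/8)*(1/2810552) = 3432483/22484416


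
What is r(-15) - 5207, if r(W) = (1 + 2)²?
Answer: -5198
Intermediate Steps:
r(W) = 9 (r(W) = 3² = 9)
r(-15) - 5207 = 9 - 5207 = -5198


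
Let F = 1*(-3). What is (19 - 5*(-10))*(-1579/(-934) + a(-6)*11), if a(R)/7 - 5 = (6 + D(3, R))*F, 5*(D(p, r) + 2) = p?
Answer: -217798293/4670 ≈ -46638.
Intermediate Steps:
D(p, r) = -2 + p/5
F = -3
a(R) = -308/5 (a(R) = 35 + 7*((6 + (-2 + (⅕)*3))*(-3)) = 35 + 7*((6 + (-2 + ⅗))*(-3)) = 35 + 7*((6 - 7/5)*(-3)) = 35 + 7*((23/5)*(-3)) = 35 + 7*(-69/5) = 35 - 483/5 = -308/5)
(19 - 5*(-10))*(-1579/(-934) + a(-6)*11) = (19 - 5*(-10))*(-1579/(-934) - 308/5*11) = (19 + 50)*(-1579*(-1/934) - 3388/5) = 69*(1579/934 - 3388/5) = 69*(-3156497/4670) = -217798293/4670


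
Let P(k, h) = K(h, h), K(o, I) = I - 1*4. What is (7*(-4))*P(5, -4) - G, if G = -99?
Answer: 323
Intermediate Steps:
K(o, I) = -4 + I (K(o, I) = I - 4 = -4 + I)
P(k, h) = -4 + h
(7*(-4))*P(5, -4) - G = (7*(-4))*(-4 - 4) - 1*(-99) = -28*(-8) + 99 = 224 + 99 = 323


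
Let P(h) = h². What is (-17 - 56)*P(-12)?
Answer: -10512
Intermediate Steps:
(-17 - 56)*P(-12) = (-17 - 56)*(-12)² = -73*144 = -10512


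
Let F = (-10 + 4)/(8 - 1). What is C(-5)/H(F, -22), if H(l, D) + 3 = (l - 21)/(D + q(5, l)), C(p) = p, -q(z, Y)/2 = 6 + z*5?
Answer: 980/537 ≈ 1.8250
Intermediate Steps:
q(z, Y) = -12 - 10*z (q(z, Y) = -2*(6 + z*5) = -2*(6 + 5*z) = -12 - 10*z)
F = -6/7 ≈ -0.85714
H(l, D) = -3 + (-21 + l)/(-62 + D) (H(l, D) = -3 + (l - 21)/(D + (-12 - 10*5)) = -3 + (-21 + l)/(D + (-12 - 50)) = -3 + (-21 + l)/(D - 62) = -3 + (-21 + l)/(-62 + D))
C(-5)/H(F, -22) = -5*(-62 - 22)/(165 - 6/7 - 3*(-22)) = -5*(-84/(165 - 6/7 + 66)) = -5/((-1/84*1611/7)) = -5/(-537/196) = -5*(-196/537) = 980/537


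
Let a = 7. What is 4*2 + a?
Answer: 15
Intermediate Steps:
4*2 + a = 4*2 + 7 = 8 + 7 = 15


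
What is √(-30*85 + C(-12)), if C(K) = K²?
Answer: I*√2406 ≈ 49.051*I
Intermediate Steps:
√(-30*85 + C(-12)) = √(-30*85 + (-12)²) = √(-2550 + 144) = √(-2406) = I*√2406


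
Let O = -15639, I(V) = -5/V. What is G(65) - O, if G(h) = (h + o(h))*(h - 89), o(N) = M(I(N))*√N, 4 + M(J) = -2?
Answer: 14079 + 144*√65 ≈ 15240.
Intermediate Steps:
M(J) = -6 (M(J) = -4 - 2 = -6)
o(N) = -6*√N
G(h) = (-89 + h)*(h - 6*√h) (G(h) = (h - 6*√h)*(h - 89) = (h - 6*√h)*(-89 + h) = (-89 + h)*(h - 6*√h))
G(65) - O = (65² - 89*65 - 390*√65 + 534*√65) - 1*(-15639) = (4225 - 5785 - 390*√65 + 534*√65) + 15639 = (-1560 + 144*√65) + 15639 = 14079 + 144*√65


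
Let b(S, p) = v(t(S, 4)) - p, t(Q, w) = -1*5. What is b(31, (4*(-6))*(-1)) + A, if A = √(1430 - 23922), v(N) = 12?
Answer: -12 + 2*I*√5623 ≈ -12.0 + 149.97*I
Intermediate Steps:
t(Q, w) = -5
A = 2*I*√5623 (A = √(-22492) = 2*I*√5623 ≈ 149.97*I)
b(S, p) = 12 - p
b(31, (4*(-6))*(-1)) + A = (12 - 4*(-6)*(-1)) + 2*I*√5623 = (12 - (-24)*(-1)) + 2*I*√5623 = (12 - 1*24) + 2*I*√5623 = (12 - 24) + 2*I*√5623 = -12 + 2*I*√5623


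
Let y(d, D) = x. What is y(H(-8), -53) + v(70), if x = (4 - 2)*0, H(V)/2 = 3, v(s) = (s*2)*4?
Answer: 560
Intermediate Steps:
v(s) = 8*s (v(s) = (2*s)*4 = 8*s)
H(V) = 6 (H(V) = 2*3 = 6)
x = 0 (x = 2*0 = 0)
y(d, D) = 0
y(H(-8), -53) + v(70) = 0 + 8*70 = 0 + 560 = 560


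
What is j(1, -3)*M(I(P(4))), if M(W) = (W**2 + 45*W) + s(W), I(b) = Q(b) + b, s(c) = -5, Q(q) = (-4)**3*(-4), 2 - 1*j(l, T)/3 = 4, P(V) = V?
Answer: -475770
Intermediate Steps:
j(l, T) = -6 (j(l, T) = 6 - 3*4 = 6 - 12 = -6)
Q(q) = 256 (Q(q) = -64*(-4) = 256)
I(b) = 256 + b
M(W) = -5 + W**2 + 45*W (M(W) = (W**2 + 45*W) - 5 = -5 + W**2 + 45*W)
j(1, -3)*M(I(P(4))) = -6*(-5 + (256 + 4)**2 + 45*(256 + 4)) = -6*(-5 + 260**2 + 45*260) = -6*(-5 + 67600 + 11700) = -6*79295 = -475770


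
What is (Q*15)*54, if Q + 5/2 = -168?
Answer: -138105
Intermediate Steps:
Q = -341/2 (Q = -5/2 - 168 = -341/2 ≈ -170.50)
(Q*15)*54 = -341/2*15*54 = -5115/2*54 = -138105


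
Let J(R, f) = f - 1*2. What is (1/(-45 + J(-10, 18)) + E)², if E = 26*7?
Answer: 27846729/841 ≈ 33111.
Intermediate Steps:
E = 182
J(R, f) = -2 + f (J(R, f) = f - 2 = -2 + f)
(1/(-45 + J(-10, 18)) + E)² = (1/(-45 + (-2 + 18)) + 182)² = (1/(-45 + 16) + 182)² = (1/(-29) + 182)² = (-1/29 + 182)² = (5277/29)² = 27846729/841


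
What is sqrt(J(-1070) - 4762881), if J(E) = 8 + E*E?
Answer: 3*I*sqrt(401997) ≈ 1902.1*I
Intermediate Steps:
J(E) = 8 + E**2
sqrt(J(-1070) - 4762881) = sqrt((8 + (-1070)**2) - 4762881) = sqrt((8 + 1144900) - 4762881) = sqrt(1144908 - 4762881) = sqrt(-3617973) = 3*I*sqrt(401997)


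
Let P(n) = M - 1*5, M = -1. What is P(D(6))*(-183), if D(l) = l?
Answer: 1098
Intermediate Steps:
P(n) = -6 (P(n) = -1 - 1*5 = -1 - 5 = -6)
P(D(6))*(-183) = -6*(-183) = 1098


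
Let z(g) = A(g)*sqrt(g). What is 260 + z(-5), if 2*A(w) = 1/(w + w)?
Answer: 260 - I*sqrt(5)/20 ≈ 260.0 - 0.1118*I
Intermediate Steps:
A(w) = 1/(4*w) (A(w) = 1/(2*(w + w)) = 1/(2*((2*w))) = (1/(2*w))/2 = 1/(4*w))
z(g) = 1/(4*sqrt(g)) (z(g) = (1/(4*g))*sqrt(g) = 1/(4*sqrt(g)))
260 + z(-5) = 260 + 1/(4*sqrt(-5)) = 260 + (-I*sqrt(5)/5)/4 = 260 - I*sqrt(5)/20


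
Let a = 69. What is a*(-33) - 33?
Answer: -2310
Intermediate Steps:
a*(-33) - 33 = 69*(-33) - 33 = -2277 - 33 = -2310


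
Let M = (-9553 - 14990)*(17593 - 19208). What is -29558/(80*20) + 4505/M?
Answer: -6891656543/373053600 ≈ -18.474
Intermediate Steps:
M = 39636945 (M = -24543*(-1615) = 39636945)
-29558/(80*20) + 4505/M = -29558/(80*20) + 4505/39636945 = -29558/1600 + 4505*(1/39636945) = -29558*1/1600 + 53/466317 = -14779/800 + 53/466317 = -6891656543/373053600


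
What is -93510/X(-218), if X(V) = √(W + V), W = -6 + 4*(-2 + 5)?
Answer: 46755*I*√53/53 ≈ 6422.3*I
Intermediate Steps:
W = 6 (W = -6 + 4*3 = -6 + 12 = 6)
X(V) = √(6 + V)
-93510/X(-218) = -93510/√(6 - 218) = -93510*(-I*√53/106) = -(-46755)*I*√53/53 = 46755*I*√53/53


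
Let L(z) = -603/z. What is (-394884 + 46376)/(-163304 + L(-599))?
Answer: 208756292/97818493 ≈ 2.1341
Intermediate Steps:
(-394884 + 46376)/(-163304 + L(-599)) = (-394884 + 46376)/(-163304 - 603/(-599)) = -348508/(-163304 - 603*(-1/599)) = -348508/(-163304 + 603/599) = -348508/(-97818493/599) = -348508*(-599/97818493) = 208756292/97818493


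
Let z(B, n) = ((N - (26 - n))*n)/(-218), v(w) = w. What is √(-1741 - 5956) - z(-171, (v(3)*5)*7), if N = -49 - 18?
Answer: 630/109 + I*√7697 ≈ 5.7798 + 87.733*I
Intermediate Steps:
N = -67
z(B, n) = -n*(-93 + n)/218 (z(B, n) = ((-67 - (26 - n))*n)/(-218) = ((-67 + (-26 + n))*n)*(-1/218) = ((-93 + n)*n)*(-1/218) = (n*(-93 + n))*(-1/218) = -n*(-93 + n)/218)
√(-1741 - 5956) - z(-171, (v(3)*5)*7) = √(-1741 - 5956) - (3*5)*7*(93 - 3*5*7)/218 = √(-7697) - 15*7*(93 - 15*7)/218 = I*√7697 - 105*(93 - 1*105)/218 = I*√7697 - 105*(93 - 105)/218 = I*√7697 - 105*(-12)/218 = I*√7697 - 1*(-630/109) = I*√7697 + 630/109 = 630/109 + I*√7697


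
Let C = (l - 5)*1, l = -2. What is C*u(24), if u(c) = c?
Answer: -168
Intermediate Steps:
C = -7 (C = (-2 - 5)*1 = -7*1 = -7)
C*u(24) = -7*24 = -168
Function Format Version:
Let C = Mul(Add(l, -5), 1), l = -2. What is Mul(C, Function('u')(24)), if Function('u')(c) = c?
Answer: -168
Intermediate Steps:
C = -7 (C = Mul(Add(-2, -5), 1) = Mul(-7, 1) = -7)
Mul(C, Function('u')(24)) = Mul(-7, 24) = -168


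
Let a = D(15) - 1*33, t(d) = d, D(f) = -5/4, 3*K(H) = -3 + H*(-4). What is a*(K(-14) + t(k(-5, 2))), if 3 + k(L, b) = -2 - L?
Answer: -7261/12 ≈ -605.08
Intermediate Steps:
k(L, b) = -5 - L (k(L, b) = -3 + (-2 - L) = -5 - L)
K(H) = -1 - 4*H/3 (K(H) = (-3 + H*(-4))/3 = (-3 - 4*H)/3 = -1 - 4*H/3)
D(f) = -5/4 (D(f) = -5*1/4 = -5/4)
a = -137/4 (a = -5/4 - 1*33 = -5/4 - 33 = -137/4 ≈ -34.250)
a*(K(-14) + t(k(-5, 2))) = -137*((-1 - 4/3*(-14)) + (-5 - 1*(-5)))/4 = -137*((-1 + 56/3) + (-5 + 5))/4 = -137*(53/3 + 0)/4 = -137/4*53/3 = -7261/12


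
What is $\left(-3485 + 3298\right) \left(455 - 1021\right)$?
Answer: $105842$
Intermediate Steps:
$\left(-3485 + 3298\right) \left(455 - 1021\right) = \left(-187\right) \left(-566\right) = 105842$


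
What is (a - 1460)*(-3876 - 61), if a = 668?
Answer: 3118104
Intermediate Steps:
(a - 1460)*(-3876 - 61) = (668 - 1460)*(-3876 - 61) = -792*(-3937) = 3118104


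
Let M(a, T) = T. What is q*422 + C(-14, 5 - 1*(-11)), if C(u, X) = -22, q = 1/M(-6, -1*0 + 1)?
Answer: 400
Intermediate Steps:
q = 1 (q = 1/(-1*0 + 1) = 1/(0 + 1) = 1/1 = 1)
q*422 + C(-14, 5 - 1*(-11)) = 1*422 - 22 = 422 - 22 = 400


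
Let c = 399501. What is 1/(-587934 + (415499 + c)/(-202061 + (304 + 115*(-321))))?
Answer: -29834/17540524831 ≈ -1.7009e-6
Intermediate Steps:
1/(-587934 + (415499 + c)/(-202061 + (304 + 115*(-321)))) = 1/(-587934 + (415499 + 399501)/(-202061 + (304 + 115*(-321)))) = 1/(-587934 + 815000/(-202061 + (304 - 36915))) = 1/(-587934 + 815000/(-202061 - 36611)) = 1/(-587934 + 815000/(-238672)) = 1/(-587934 + 815000*(-1/238672)) = 1/(-587934 - 101875/29834) = 1/(-17540524831/29834) = -29834/17540524831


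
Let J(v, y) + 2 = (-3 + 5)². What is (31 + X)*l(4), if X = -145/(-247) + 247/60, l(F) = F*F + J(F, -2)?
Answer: 1587387/2470 ≈ 642.67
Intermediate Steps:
J(v, y) = 2 (J(v, y) = -2 + (-3 + 5)² = -2 + 2² = -2 + 4 = 2)
l(F) = 2 + F² (l(F) = F*F + 2 = F² + 2 = 2 + F²)
X = 69709/14820 (X = -145*(-1/247) + 247*(1/60) = 145/247 + 247/60 = 69709/14820 ≈ 4.7037)
(31 + X)*l(4) = (31 + 69709/14820)*(2 + 4²) = 529129*(2 + 16)/14820 = (529129/14820)*18 = 1587387/2470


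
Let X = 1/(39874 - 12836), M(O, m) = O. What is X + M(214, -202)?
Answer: 5786133/27038 ≈ 214.00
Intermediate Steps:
X = 1/27038 ≈ 3.6985e-5
X + M(214, -202) = 1/27038 + 214 = 5786133/27038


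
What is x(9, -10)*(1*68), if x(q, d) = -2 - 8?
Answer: -680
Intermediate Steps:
x(q, d) = -10
x(9, -10)*(1*68) = -10*68 = -680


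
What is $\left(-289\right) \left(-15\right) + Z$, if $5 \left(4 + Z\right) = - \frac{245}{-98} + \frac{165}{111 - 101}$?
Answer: $\frac{21674}{5} \approx 4334.8$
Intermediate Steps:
$Z = - \frac{1}{5}$ ($Z = -4 + \frac{- \frac{245}{-98} + \frac{165}{111 - 101}}{5} = -4 + \frac{\left(-245\right) \left(- \frac{1}{98}\right) + \frac{165}{111 - 101}}{5} = -4 + \frac{\frac{5}{2} + \frac{165}{10}}{5} = -4 + \frac{\frac{5}{2} + 165 \cdot \frac{1}{10}}{5} = -4 + \frac{\frac{5}{2} + \frac{33}{2}}{5} = -4 + \frac{1}{5} \cdot 19 = -4 + \frac{19}{5} = - \frac{1}{5} \approx -0.2$)
$\left(-289\right) \left(-15\right) + Z = \left(-289\right) \left(-15\right) - \frac{1}{5} = 4335 - \frac{1}{5} = \frac{21674}{5}$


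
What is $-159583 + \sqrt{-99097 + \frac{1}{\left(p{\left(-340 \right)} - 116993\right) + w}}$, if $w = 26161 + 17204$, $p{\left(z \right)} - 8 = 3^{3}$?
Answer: $-159583 + \frac{i \sqrt{59633597833394}}{24531} \approx -1.5958 \cdot 10^{5} + 314.8 i$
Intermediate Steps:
$p{\left(z \right)} = 35$ ($p{\left(z \right)} = 8 + 3^{3} = 8 + 27 = 35$)
$w = 43365$
$-159583 + \sqrt{-99097 + \frac{1}{\left(p{\left(-340 \right)} - 116993\right) + w}} = -159583 + \sqrt{-99097 + \frac{1}{\left(35 - 116993\right) + 43365}} = -159583 + \sqrt{-99097 + \frac{1}{-116958 + 43365}} = -159583 + \sqrt{-99097 + \frac{1}{-73593}} = -159583 + \sqrt{-99097 - \frac{1}{73593}} = -159583 + \sqrt{- \frac{7292845522}{73593}} = -159583 + \frac{i \sqrt{59633597833394}}{24531}$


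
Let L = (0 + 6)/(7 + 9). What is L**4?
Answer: 81/4096 ≈ 0.019775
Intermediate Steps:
L = 3/8 (L = 6/16 = 6*(1/16) = 3/8 ≈ 0.37500)
L**4 = (3/8)**4 = 81/4096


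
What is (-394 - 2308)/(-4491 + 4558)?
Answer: -2702/67 ≈ -40.328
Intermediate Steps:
(-394 - 2308)/(-4491 + 4558) = -2702/67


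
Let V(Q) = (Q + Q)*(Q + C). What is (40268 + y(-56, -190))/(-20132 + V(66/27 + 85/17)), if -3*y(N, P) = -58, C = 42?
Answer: -1631637/785531 ≈ -2.0771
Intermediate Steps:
V(Q) = 2*Q*(42 + Q) (V(Q) = (Q + Q)*(Q + 42) = (2*Q)*(42 + Q) = 2*Q*(42 + Q))
y(N, P) = 58/3 (y(N, P) = -1/3*(-58) = 58/3)
(40268 + y(-56, -190))/(-20132 + V(66/27 + 85/17)) = (40268 + 58/3)/(-20132 + 2*(66/27 + 85/17)*(42 + (66/27 + 85/17))) = 120862/(3*(-20132 + 2*(66*(1/27) + 85*(1/17))*(42 + (66*(1/27) + 85*(1/17))))) = 120862/(3*(-20132 + 2*(22/9 + 5)*(42 + (22/9 + 5)))) = 120862/(3*(-20132 + 2*(67/9)*(42 + 67/9))) = 120862/(3*(-20132 + 2*(67/9)*(445/9))) = 120862/(3*(-20132 + 59630/81)) = 120862/(3*(-1571062/81)) = (120862/3)*(-81/1571062) = -1631637/785531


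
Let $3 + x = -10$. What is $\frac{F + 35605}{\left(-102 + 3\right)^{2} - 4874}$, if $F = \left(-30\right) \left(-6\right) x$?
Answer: $\frac{33265}{4927} \approx 6.7516$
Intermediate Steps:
$x = -13$ ($x = -3 - 10 = -13$)
$F = -2340$ ($F = \left(-30\right) \left(-6\right) \left(-13\right) = 180 \left(-13\right) = -2340$)
$\frac{F + 35605}{\left(-102 + 3\right)^{2} - 4874} = \frac{-2340 + 35605}{\left(-102 + 3\right)^{2} - 4874} = \frac{33265}{\left(-99\right)^{2} - 4874} = \frac{33265}{9801 - 4874} = \frac{33265}{4927}$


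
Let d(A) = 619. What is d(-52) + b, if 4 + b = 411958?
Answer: 412573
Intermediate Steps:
b = 411954 (b = -4 + 411958 = 411954)
d(-52) + b = 619 + 411954 = 412573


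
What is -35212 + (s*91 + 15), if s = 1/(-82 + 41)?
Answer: -1443168/41 ≈ -35199.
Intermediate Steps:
s = -1/41 (s = 1/(-41) = -1/41 ≈ -0.024390)
-35212 + (s*91 + 15) = -35212 + (-1/41*91 + 15) = -35212 + (-91/41 + 15) = -35212 + 524/41 = -1443168/41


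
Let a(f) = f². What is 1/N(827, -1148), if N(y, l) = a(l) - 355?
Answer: 1/1317549 ≈ 7.5899e-7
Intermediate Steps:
N(y, l) = -355 + l² (N(y, l) = l² - 355 = -355 + l²)
1/N(827, -1148) = 1/(-355 + (-1148)²) = 1/(-355 + 1317904) = 1/1317549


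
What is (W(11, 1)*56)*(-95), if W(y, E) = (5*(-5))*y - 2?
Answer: 1473640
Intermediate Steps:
W(y, E) = -2 - 25*y (W(y, E) = -25*y - 2 = -2 - 25*y)
(W(11, 1)*56)*(-95) = ((-2 - 25*11)*56)*(-95) = ((-2 - 275)*56)*(-95) = -277*56*(-95) = -15512*(-95) = 1473640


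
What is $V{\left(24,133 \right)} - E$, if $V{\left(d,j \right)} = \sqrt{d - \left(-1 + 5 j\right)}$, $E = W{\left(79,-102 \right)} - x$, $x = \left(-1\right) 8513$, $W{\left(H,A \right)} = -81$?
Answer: $-8432 + 8 i \sqrt{10} \approx -8432.0 + 25.298 i$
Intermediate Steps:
$x = -8513$
$E = 8432$ ($E = -81 - -8513 = -81 + 8513 = 8432$)
$V{\left(d,j \right)} = \sqrt{1 + d - 5 j}$
$V{\left(24,133 \right)} - E = \sqrt{1 + 24 - 665} - 8432 = \sqrt{-640} - 8432 = 8 i \sqrt{10} - 8432 = -8432 + 8 i \sqrt{10}$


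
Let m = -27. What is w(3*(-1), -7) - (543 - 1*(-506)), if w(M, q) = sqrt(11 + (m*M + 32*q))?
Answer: -1049 + 2*I*sqrt(33) ≈ -1049.0 + 11.489*I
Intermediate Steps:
w(M, q) = sqrt(11 - 27*M + 32*q) (w(M, q) = sqrt(11 + (-27*M + 32*q)) = sqrt(11 - 27*M + 32*q))
w(3*(-1), -7) - (543 - 1*(-506)) = sqrt(11 - 81*(-1) + 32*(-7)) - (543 - 1*(-506)) = sqrt(11 - 27*(-3) - 224) - (543 + 506) = sqrt(11 + 81 - 224) - 1*1049 = sqrt(-132) - 1049 = 2*I*sqrt(33) - 1049 = -1049 + 2*I*sqrt(33)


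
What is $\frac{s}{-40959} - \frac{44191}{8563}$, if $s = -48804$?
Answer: $- \frac{464036839}{116910639} \approx -3.9692$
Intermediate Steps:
$\frac{s}{-40959} - \frac{44191}{8563} = - \frac{48804}{-40959} - \frac{44191}{8563} = \left(-48804\right) \left(- \frac{1}{40959}\right) - \frac{44191}{8563} = \frac{16268}{13653} - \frac{44191}{8563} = - \frac{464036839}{116910639}$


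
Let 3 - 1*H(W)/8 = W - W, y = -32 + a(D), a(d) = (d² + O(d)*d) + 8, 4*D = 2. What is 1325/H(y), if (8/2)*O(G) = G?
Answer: 1325/24 ≈ 55.208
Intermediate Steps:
D = ½ (D = (¼)*2 = ½ ≈ 0.50000)
O(G) = G/4
a(d) = 8 + 5*d²/4 (a(d) = (d² + (d/4)*d) + 8 = (d² + d²/4) + 8 = 5*d²/4 + 8 = 8 + 5*d²/4)
y = -379/16 (y = -32 + (8 + 5*(½)²/4) = -32 + (8 + (5/4)*(¼)) = -32 + (8 + 5/16) = -32 + 133/16 = -379/16 ≈ -23.688)
H(W) = 24 (H(W) = 24 - 8*(W - W) = 24 - 8*0 = 24 + 0 = 24)
1325/H(y) = 1325/24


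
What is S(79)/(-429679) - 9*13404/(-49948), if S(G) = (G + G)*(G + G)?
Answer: 12646963493/5365401673 ≈ 2.3571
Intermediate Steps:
S(G) = 4*G² (S(G) = (2*G)*(2*G) = 4*G²)
S(79)/(-429679) - 9*13404/(-49948) = (4*79²)/(-429679) - 9*13404/(-49948) = (4*6241)*(-1/429679) - 120636*(-1/49948) = 24964*(-1/429679) + 30159/12487 = -24964/429679 + 30159/12487 = 12646963493/5365401673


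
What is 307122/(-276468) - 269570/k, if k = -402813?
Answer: -8197542571/18560817414 ≈ -0.44166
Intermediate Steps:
307122/(-276468) - 269570/k = 307122/(-276468) - 269570/(-402813) = 307122*(-1/276468) - 269570*(-1/402813) = -51187/46078 + 269570/402813 = -8197542571/18560817414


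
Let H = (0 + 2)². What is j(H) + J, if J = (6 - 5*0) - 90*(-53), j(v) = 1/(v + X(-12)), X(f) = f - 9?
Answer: 81191/17 ≈ 4775.9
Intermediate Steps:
X(f) = -9 + f
H = 4 (H = 2² = 4)
j(v) = 1/(-21 + v) (j(v) = 1/(v + (-9 - 12)) = 1/(v - 21) = 1/(-21 + v))
J = 4776 (J = (6 + 0) + 4770 = 6 + 4770 = 4776)
j(H) + J = 1/(-21 + 4) + 4776 = 1/(-17) + 4776 = -1/17 + 4776 = 81191/17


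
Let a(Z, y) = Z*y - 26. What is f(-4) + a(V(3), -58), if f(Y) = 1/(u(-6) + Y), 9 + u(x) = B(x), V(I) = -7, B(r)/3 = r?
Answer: 11779/31 ≈ 379.97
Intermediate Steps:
B(r) = 3*r
u(x) = -9 + 3*x
a(Z, y) = -26 + Z*y
f(Y) = 1/(-27 + Y) (f(Y) = 1/((-9 + 3*(-6)) + Y) = 1/((-9 - 18) + Y) = 1/(-27 + Y))
f(-4) + a(V(3), -58) = 1/(-27 - 4) + (-26 - 7*(-58)) = 1/(-31) + (-26 + 406) = -1/31 + 380 = 11779/31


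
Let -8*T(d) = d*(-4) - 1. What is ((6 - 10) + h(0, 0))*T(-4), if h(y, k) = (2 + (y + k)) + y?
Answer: 15/4 ≈ 3.7500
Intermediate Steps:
T(d) = ⅛ + d/2 (T(d) = -(d*(-4) - 1)/8 = -(-4*d - 1)/8 = -(-1 - 4*d)/8 = ⅛ + d/2)
h(y, k) = 2 + k + 2*y (h(y, k) = (2 + (k + y)) + y = (2 + k + y) + y = 2 + k + 2*y)
((6 - 10) + h(0, 0))*T(-4) = ((6 - 10) + (2 + 0 + 2*0))*(⅛ + (½)*(-4)) = (-4 + (2 + 0 + 0))*(⅛ - 2) = (-4 + 2)*(-15/8) = -2*(-15/8) = 15/4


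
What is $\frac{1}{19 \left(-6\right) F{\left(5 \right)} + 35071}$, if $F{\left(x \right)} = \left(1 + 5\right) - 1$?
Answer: $\frac{1}{34501} \approx 2.8985 \cdot 10^{-5}$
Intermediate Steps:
$F{\left(x \right)} = 5$ ($F{\left(x \right)} = 6 - 1 = 5$)
$\frac{1}{19 \left(-6\right) F{\left(5 \right)} + 35071} = \frac{1}{19 \left(-6\right) 5 + 35071} = \frac{1}{\left(-114\right) 5 + 35071} = \frac{1}{-570 + 35071} = \frac{1}{34501}$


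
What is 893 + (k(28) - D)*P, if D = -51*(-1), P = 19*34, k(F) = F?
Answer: -13965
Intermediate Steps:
P = 646
D = 51
893 + (k(28) - D)*P = 893 + (28 - 1*51)*646 = 893 + (28 - 51)*646 = 893 - 23*646 = 893 - 14858 = -13965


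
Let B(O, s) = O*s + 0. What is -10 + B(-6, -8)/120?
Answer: -48/5 ≈ -9.6000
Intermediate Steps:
B(O, s) = O*s
-10 + B(-6, -8)/120 = -10 - 6*(-8)/120 = -10 + 48*(1/120) = -10 + 2/5 = -48/5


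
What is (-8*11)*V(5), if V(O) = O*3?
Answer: -1320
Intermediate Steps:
V(O) = 3*O
(-8*11)*V(5) = (-8*11)*(3*5) = -88*15 = -1320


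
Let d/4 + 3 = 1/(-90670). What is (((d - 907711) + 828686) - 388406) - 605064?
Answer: -48622104847/45335 ≈ -1.0725e+6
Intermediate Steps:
d = -544022/45335 (d = -12 + 4/(-90670) = -12 + 4*(-1/90670) = -12 - 2/45335 = -544022/45335 ≈ -12.000)
(((d - 907711) + 828686) - 388406) - 605064 = (((-544022/45335 - 907711) + 828686) - 388406) - 605064 = ((-41151622207/45335 + 828686) - 388406) - 605064 = (-3583142397/45335 - 388406) - 605064 = -21191528407/45335 - 605064 = -48622104847/45335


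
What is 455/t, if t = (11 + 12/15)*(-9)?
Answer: -2275/531 ≈ -4.2844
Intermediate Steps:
t = -531/5 (t = (11 + 12*(1/15))*(-9) = (11 + ⅘)*(-9) = (59/5)*(-9) = -531/5 ≈ -106.20)
455/t = 455/(-531/5) = 455*(-5/531) = -2275/531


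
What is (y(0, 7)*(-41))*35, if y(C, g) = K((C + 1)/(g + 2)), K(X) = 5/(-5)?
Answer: 1435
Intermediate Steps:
K(X) = -1 (K(X) = 5*(-⅕) = -1)
y(C, g) = -1
(y(0, 7)*(-41))*35 = -1*(-41)*35 = 41*35 = 1435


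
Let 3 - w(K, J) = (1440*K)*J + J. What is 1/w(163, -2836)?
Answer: 1/665668759 ≈ 1.5022e-9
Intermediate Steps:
w(K, J) = 3 - J - 1440*J*K (w(K, J) = 3 - ((1440*K)*J + J) = 3 - (1440*J*K + J) = 3 - (J + 1440*J*K) = 3 + (-J - 1440*J*K) = 3 - J - 1440*J*K)
1/w(163, -2836) = 1/(3 - 1*(-2836) - 1440*(-2836)*163) = 1/(3 + 2836 + 665665920) = 1/665668759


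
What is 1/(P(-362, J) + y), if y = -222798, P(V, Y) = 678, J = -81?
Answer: -1/222120 ≈ -4.5021e-6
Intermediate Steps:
1/(P(-362, J) + y) = 1/(678 - 222798) = 1/(-222120) = -1/222120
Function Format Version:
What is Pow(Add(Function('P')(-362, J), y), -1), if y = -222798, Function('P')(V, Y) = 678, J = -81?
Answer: Rational(-1, 222120) ≈ -4.5021e-6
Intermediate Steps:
Pow(Add(Function('P')(-362, J), y), -1) = Pow(Add(678, -222798), -1) = Pow(-222120, -1) = Rational(-1, 222120)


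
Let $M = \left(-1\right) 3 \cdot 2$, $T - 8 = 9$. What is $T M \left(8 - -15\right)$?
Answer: $-2346$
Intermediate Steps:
$T = 17$ ($T = 8 + 9 = 17$)
$M = -6$ ($M = \left(-3\right) 2 = -6$)
$T M \left(8 - -15\right) = 17 \left(-6\right) \left(8 - -15\right) = - 102 \left(8 + 15\right) = \left(-102\right) 23 = -2346$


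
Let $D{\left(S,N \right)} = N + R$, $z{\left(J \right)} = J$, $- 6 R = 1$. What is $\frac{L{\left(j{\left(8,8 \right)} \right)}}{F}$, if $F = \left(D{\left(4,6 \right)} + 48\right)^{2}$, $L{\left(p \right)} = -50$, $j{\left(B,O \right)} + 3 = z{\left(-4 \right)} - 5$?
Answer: $- \frac{1800}{104329} \approx -0.017253$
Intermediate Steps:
$R = - \frac{1}{6}$ ($R = \left(- \frac{1}{6}\right) 1 = - \frac{1}{6} \approx -0.16667$)
$j{\left(B,O \right)} = -12$ ($j{\left(B,O \right)} = -3 - 9 = -12$)
$D{\left(S,N \right)} = - \frac{1}{6} + N$ ($D{\left(S,N \right)} = N - \frac{1}{6} = - \frac{1}{6} + N$)
$F = \frac{104329}{36}$ ($F = \left(\left(- \frac{1}{6} + 6\right) + 48\right)^{2} = \left(\frac{35}{6} + 48\right)^{2} = \left(\frac{323}{6}\right)^{2} = \frac{104329}{36} \approx 2898.0$)
$\frac{L{\left(j{\left(8,8 \right)} \right)}}{F} = - \frac{50}{\frac{104329}{36}} = \left(-50\right) \frac{36}{104329} = - \frac{1800}{104329}$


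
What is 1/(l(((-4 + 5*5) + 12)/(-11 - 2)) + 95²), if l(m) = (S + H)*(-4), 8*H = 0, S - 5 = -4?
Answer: 1/9021 ≈ 0.00011085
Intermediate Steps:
S = 1 (S = 5 - 4 = 1)
H = 0 (H = (⅛)*0 = 0)
l(m) = -4 (l(m) = (1 + 0)*(-4) = 1*(-4) = -4)
1/(l(((-4 + 5*5) + 12)/(-11 - 2)) + 95²) = 1/(-4 + 95²) = 1/(-4 + 9025) = 1/9021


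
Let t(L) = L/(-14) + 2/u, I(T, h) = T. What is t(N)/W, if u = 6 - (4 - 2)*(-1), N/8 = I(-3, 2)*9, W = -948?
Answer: -439/26544 ≈ -0.016539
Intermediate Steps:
N = -216 (N = 8*(-3*9) = 8*(-27) = -216)
u = 8 (u = 6 - 2*(-1) = 6 - 1*(-2) = 6 + 2 = 8)
t(L) = ¼ - L/14 (t(L) = L/(-14) + 2/8 = L*(-1/14) + 2*(⅛) = -L/14 + ¼ = ¼ - L/14)
t(N)/W = (¼ - 1/14*(-216))/(-948) = (¼ + 108/7)*(-1/948) = (439/28)*(-1/948) = -439/26544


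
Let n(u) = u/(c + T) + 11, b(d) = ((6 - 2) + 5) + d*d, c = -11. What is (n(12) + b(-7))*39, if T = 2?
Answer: 2639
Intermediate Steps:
b(d) = 9 + d**2 (b(d) = (4 + 5) + d**2 = 9 + d**2)
n(u) = 11 - u/9 (n(u) = u/(-11 + 2) + 11 = u/(-9) + 11 = -u/9 + 11 = 11 - u/9)
(n(12) + b(-7))*39 = ((11 - 1/9*12) + (9 + (-7)**2))*39 = ((11 - 4/3) + (9 + 49))*39 = (29/3 + 58)*39 = (203/3)*39 = 2639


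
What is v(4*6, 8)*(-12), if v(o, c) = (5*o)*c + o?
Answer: -11808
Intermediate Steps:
v(o, c) = o + 5*c*o (v(o, c) = 5*c*o + o = o + 5*c*o)
v(4*6, 8)*(-12) = ((4*6)*(1 + 5*8))*(-12) = (24*(1 + 40))*(-12) = (24*41)*(-12) = 984*(-12) = -11808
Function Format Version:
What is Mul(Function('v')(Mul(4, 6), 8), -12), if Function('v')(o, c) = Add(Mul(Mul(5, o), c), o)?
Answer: -11808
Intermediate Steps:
Function('v')(o, c) = Add(o, Mul(5, c, o)) (Function('v')(o, c) = Add(Mul(5, c, o), o) = Add(o, Mul(5, c, o)))
Mul(Function('v')(Mul(4, 6), 8), -12) = Mul(Mul(Mul(4, 6), Add(1, Mul(5, 8))), -12) = Mul(Mul(24, Add(1, 40)), -12) = Mul(Mul(24, 41), -12) = Mul(984, -12) = -11808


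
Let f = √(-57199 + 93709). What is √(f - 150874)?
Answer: √(-150874 + √36510) ≈ 388.18*I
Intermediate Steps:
f = √36510 ≈ 191.08
√(f - 150874) = √(√36510 - 150874) = √(-150874 + √36510)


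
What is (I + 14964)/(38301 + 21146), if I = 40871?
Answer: 55835/59447 ≈ 0.93924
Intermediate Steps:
(I + 14964)/(38301 + 21146) = (40871 + 14964)/(38301 + 21146) = 55835/59447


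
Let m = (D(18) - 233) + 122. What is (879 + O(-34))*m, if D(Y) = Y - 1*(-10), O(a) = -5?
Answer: -72542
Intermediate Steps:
D(Y) = 10 + Y (D(Y) = Y + 10 = 10 + Y)
m = -83 (m = ((10 + 18) - 233) + 122 = (28 - 233) + 122 = -205 + 122 = -83)
(879 + O(-34))*m = (879 - 5)*(-83) = 874*(-83) = -72542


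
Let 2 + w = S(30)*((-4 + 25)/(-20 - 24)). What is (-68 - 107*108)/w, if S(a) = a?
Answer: 255728/359 ≈ 712.33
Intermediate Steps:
w = -359/22 (w = -2 + 30*((-4 + 25)/(-20 - 24)) = -2 + 30*(21/(-44)) = -2 + 30*(21*(-1/44)) = -2 + 30*(-21/44) = -2 - 315/22 = -359/22 ≈ -16.318)
(-68 - 107*108)/w = (-68 - 107*108)/(-359/22) = (-68 - 11556)*(-22/359) = -11624*(-22/359) = 255728/359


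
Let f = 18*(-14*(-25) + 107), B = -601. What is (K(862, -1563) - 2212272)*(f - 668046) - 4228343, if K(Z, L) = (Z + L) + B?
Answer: 1460556168337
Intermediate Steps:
K(Z, L) = -601 + L + Z (K(Z, L) = (Z + L) - 601 = (L + Z) - 601 = -601 + L + Z)
f = 8226 (f = 18*(350 + 107) = 18*457 = 8226)
(K(862, -1563) - 2212272)*(f - 668046) - 4228343 = ((-601 - 1563 + 862) - 2212272)*(8226 - 668046) - 4228343 = (-1302 - 2212272)*(-659820) - 4228343 = -2213574*(-659820) - 4228343 = 1460560396680 - 4228343 = 1460556168337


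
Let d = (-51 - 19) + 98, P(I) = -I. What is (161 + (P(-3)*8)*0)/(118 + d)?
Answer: 161/146 ≈ 1.1027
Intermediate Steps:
d = 28 (d = -70 + 98 = 28)
(161 + (P(-3)*8)*0)/(118 + d) = (161 + (-1*(-3)*8)*0)/(118 + 28) = (161 + (3*8)*0)/146 = (161 + 24*0)*(1/146) = (161 + 0)*(1/146) = 161*(1/146) = 161/146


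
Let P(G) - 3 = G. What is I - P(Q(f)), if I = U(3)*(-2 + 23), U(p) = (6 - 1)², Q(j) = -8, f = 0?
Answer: 530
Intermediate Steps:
P(G) = 3 + G
U(p) = 25 (U(p) = 5² = 25)
I = 525 (I = 25*(-2 + 23) = 25*21 = 525)
I - P(Q(f)) = 525 - (3 - 8) = 525 - 1*(-5) = 525 + 5 = 530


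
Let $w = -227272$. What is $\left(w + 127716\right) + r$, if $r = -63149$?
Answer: $-162705$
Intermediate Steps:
$\left(w + 127716\right) + r = \left(-227272 + 127716\right) - 63149 = -99556 - 63149 = -162705$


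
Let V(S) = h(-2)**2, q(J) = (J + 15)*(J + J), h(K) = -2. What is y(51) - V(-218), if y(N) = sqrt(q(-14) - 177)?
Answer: -4 + I*sqrt(205) ≈ -4.0 + 14.318*I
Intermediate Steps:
q(J) = 2*J*(15 + J) (q(J) = (15 + J)*(2*J) = 2*J*(15 + J))
V(S) = 4 (V(S) = (-2)**2 = 4)
y(N) = I*sqrt(205) (y(N) = sqrt(2*(-14)*(15 - 14) - 177) = sqrt(2*(-14)*1 - 177) = sqrt(-28 - 177) = sqrt(-205) = I*sqrt(205))
y(51) - V(-218) = I*sqrt(205) - 1*4 = I*sqrt(205) - 4 = -4 + I*sqrt(205)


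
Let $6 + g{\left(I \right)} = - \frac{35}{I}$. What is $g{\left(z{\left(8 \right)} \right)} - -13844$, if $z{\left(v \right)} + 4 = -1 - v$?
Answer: $\frac{179929}{13} \approx 13841.0$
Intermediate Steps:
$z{\left(v \right)} = -5 - v$ ($z{\left(v \right)} = -4 - \left(1 + v\right) = -5 - v$)
$g{\left(I \right)} = -6 - \frac{35}{I}$
$g{\left(z{\left(8 \right)} \right)} - -13844 = \left(-6 - \frac{35}{-5 - 8}\right) - -13844 = \left(-6 - \frac{35}{-5 - 8}\right) + 13844 = \left(-6 - \frac{35}{-13}\right) + 13844 = \left(-6 - - \frac{35}{13}\right) + 13844 = \left(-6 + \frac{35}{13}\right) + 13844 = - \frac{43}{13} + 13844 = \frac{179929}{13}$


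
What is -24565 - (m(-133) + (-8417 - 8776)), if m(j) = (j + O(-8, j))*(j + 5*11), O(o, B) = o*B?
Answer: 65246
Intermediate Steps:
O(o, B) = B*o
m(j) = -7*j*(55 + j) (m(j) = (j + j*(-8))*(j + 5*11) = (j - 8*j)*(j + 55) = (-7*j)*(55 + j) = -7*j*(55 + j))
-24565 - (m(-133) + (-8417 - 8776)) = -24565 - (7*(-133)*(-55 - 1*(-133)) + (-8417 - 8776)) = -24565 - (7*(-133)*(-55 + 133) - 17193) = -24565 - (7*(-133)*78 - 17193) = -24565 - (-72618 - 17193) = -24565 - 1*(-89811) = -24565 + 89811 = 65246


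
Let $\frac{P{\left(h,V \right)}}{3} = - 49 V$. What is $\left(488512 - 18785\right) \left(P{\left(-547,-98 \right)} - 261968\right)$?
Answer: $-116286555574$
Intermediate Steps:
$P{\left(h,V \right)} = - 147 V$ ($P{\left(h,V \right)} = 3 \left(- 49 V\right) = - 147 V$)
$\left(488512 - 18785\right) \left(P{\left(-547,-98 \right)} - 261968\right) = \left(488512 - 18785\right) \left(\left(-147\right) \left(-98\right) - 261968\right) = 469727 \left(14406 - 261968\right) = 469727 \left(-247562\right) = -116286555574$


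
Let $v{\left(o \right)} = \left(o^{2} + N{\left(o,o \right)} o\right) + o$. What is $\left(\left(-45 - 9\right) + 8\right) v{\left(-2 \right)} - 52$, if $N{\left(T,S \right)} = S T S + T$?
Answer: $-1064$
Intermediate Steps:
$N{\left(T,S \right)} = T + T S^{2}$ ($N{\left(T,S \right)} = T S^{2} + T = T + T S^{2}$)
$v{\left(o \right)} = o + o^{2} + o^{2} \left(1 + o^{2}\right)$ ($v{\left(o \right)} = \left(o^{2} + o \left(1 + o^{2}\right) o\right) + o = \left(o^{2} + o^{2} \left(1 + o^{2}\right)\right) + o = o + o^{2} + o^{2} \left(1 + o^{2}\right)$)
$\left(\left(-45 - 9\right) + 8\right) v{\left(-2 \right)} - 52 = \left(\left(-45 - 9\right) + 8\right) \left(- 2 \left(1 + \left(-2\right)^{3} + 2 \left(-2\right)\right)\right) - 52 = \left(-54 + 8\right) \left(- 2 \left(1 - 8 - 4\right)\right) - 52 = - 46 \left(\left(-2\right) \left(-11\right)\right) - 52 = \left(-46\right) 22 - 52 = -1012 - 52 = -1064$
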